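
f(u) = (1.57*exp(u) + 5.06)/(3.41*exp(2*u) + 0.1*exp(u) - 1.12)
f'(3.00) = -0.03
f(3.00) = 0.03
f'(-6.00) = 0.00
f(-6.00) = -4.52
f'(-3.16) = -0.13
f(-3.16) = -4.62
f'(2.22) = -0.09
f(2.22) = 0.07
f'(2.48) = -0.06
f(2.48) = 0.05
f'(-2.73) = -0.25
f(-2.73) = -4.70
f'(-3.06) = -0.15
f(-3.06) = -4.63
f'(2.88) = -0.04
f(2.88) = 0.03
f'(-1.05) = -11.78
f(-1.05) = -8.40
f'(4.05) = -0.01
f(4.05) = 0.01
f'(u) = (1.57*exp(u) + 5.06)*(-6.82*exp(2*u) - 0.1*exp(u))/(3.41*exp(2*u) + 0.1*exp(u) - 1.12)^2 + 1.57*exp(u)/(3.41*exp(2*u) + 0.1*exp(u) - 1.12) = (-(1.57*exp(u) + 5.06)*(6.82*exp(u) + 0.1) + 5.3537*exp(2*u) + 0.157*exp(u) - 1.7584)*exp(u)/(3.41*exp(2*u) + 0.1*exp(u) - 1.12)^2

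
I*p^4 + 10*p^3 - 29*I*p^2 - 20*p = p*(p - 5*I)*(p - 4*I)*(I*p + 1)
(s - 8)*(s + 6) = s^2 - 2*s - 48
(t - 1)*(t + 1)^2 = t^3 + t^2 - t - 1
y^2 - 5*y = y*(y - 5)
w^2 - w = w*(w - 1)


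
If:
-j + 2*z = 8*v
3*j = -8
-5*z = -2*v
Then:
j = -8/3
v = 10/27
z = 4/27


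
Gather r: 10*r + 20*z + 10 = 10*r + 20*z + 10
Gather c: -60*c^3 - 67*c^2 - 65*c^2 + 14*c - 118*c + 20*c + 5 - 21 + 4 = -60*c^3 - 132*c^2 - 84*c - 12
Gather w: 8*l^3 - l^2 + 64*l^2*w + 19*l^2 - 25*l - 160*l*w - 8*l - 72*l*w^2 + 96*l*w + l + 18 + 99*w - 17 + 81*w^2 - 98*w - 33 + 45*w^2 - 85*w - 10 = 8*l^3 + 18*l^2 - 32*l + w^2*(126 - 72*l) + w*(64*l^2 - 64*l - 84) - 42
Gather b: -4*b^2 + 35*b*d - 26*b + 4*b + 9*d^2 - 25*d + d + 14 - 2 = -4*b^2 + b*(35*d - 22) + 9*d^2 - 24*d + 12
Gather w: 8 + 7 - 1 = 14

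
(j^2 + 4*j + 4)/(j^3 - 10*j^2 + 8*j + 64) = (j + 2)/(j^2 - 12*j + 32)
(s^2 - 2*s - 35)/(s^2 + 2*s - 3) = (s^2 - 2*s - 35)/(s^2 + 2*s - 3)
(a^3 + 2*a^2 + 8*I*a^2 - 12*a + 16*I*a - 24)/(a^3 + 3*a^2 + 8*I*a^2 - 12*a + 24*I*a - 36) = (a + 2)/(a + 3)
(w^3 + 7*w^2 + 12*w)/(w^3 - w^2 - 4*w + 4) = w*(w^2 + 7*w + 12)/(w^3 - w^2 - 4*w + 4)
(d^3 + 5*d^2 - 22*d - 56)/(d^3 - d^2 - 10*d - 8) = (d + 7)/(d + 1)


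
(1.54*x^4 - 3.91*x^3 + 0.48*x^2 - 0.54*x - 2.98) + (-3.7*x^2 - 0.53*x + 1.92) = 1.54*x^4 - 3.91*x^3 - 3.22*x^2 - 1.07*x - 1.06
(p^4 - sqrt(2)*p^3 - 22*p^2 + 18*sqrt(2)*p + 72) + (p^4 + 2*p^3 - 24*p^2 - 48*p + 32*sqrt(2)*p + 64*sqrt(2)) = 2*p^4 - sqrt(2)*p^3 + 2*p^3 - 46*p^2 - 48*p + 50*sqrt(2)*p + 72 + 64*sqrt(2)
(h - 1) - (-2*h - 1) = 3*h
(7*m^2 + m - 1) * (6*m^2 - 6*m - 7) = 42*m^4 - 36*m^3 - 61*m^2 - m + 7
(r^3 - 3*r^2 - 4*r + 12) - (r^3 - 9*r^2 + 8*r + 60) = 6*r^2 - 12*r - 48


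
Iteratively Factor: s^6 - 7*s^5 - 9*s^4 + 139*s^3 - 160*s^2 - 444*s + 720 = (s - 3)*(s^5 - 4*s^4 - 21*s^3 + 76*s^2 + 68*s - 240) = (s - 3)*(s - 2)*(s^4 - 2*s^3 - 25*s^2 + 26*s + 120) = (s - 3)*(s - 2)*(s + 2)*(s^3 - 4*s^2 - 17*s + 60) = (s - 5)*(s - 3)*(s - 2)*(s + 2)*(s^2 + s - 12) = (s - 5)*(s - 3)^2*(s - 2)*(s + 2)*(s + 4)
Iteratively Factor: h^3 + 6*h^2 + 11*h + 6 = (h + 3)*(h^2 + 3*h + 2) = (h + 1)*(h + 3)*(h + 2)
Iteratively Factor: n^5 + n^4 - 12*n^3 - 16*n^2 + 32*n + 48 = (n - 3)*(n^4 + 4*n^3 - 16*n - 16) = (n - 3)*(n + 2)*(n^3 + 2*n^2 - 4*n - 8) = (n - 3)*(n - 2)*(n + 2)*(n^2 + 4*n + 4) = (n - 3)*(n - 2)*(n + 2)^2*(n + 2)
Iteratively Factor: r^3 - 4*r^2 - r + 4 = (r - 1)*(r^2 - 3*r - 4) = (r - 1)*(r + 1)*(r - 4)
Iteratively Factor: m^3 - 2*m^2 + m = (m)*(m^2 - 2*m + 1) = m*(m - 1)*(m - 1)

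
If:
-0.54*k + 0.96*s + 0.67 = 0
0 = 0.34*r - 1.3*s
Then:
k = 1.77777777777778*s + 1.24074074074074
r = 3.82352941176471*s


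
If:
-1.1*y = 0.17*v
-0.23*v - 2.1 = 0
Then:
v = -9.13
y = 1.41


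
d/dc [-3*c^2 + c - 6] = 1 - 6*c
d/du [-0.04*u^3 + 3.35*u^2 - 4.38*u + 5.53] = -0.12*u^2 + 6.7*u - 4.38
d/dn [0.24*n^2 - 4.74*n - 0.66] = 0.48*n - 4.74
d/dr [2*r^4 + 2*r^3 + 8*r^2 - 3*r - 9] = 8*r^3 + 6*r^2 + 16*r - 3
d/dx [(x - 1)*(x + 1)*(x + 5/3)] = 3*x^2 + 10*x/3 - 1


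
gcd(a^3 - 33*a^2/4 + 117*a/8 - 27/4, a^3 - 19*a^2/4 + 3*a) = a - 3/4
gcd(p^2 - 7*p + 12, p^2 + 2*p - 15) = p - 3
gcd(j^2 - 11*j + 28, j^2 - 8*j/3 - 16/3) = j - 4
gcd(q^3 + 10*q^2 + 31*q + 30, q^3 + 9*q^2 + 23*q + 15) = q^2 + 8*q + 15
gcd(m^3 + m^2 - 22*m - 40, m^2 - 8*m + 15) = m - 5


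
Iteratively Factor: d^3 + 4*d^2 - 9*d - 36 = (d + 3)*(d^2 + d - 12) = (d - 3)*(d + 3)*(d + 4)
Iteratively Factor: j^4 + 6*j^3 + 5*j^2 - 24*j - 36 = (j + 2)*(j^3 + 4*j^2 - 3*j - 18) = (j + 2)*(j + 3)*(j^2 + j - 6) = (j - 2)*(j + 2)*(j + 3)*(j + 3)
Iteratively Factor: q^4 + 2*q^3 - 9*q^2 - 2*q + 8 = (q + 1)*(q^3 + q^2 - 10*q + 8) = (q - 2)*(q + 1)*(q^2 + 3*q - 4) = (q - 2)*(q + 1)*(q + 4)*(q - 1)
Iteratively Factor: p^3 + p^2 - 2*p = (p)*(p^2 + p - 2) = p*(p + 2)*(p - 1)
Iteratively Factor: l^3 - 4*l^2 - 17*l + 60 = (l - 5)*(l^2 + l - 12) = (l - 5)*(l + 4)*(l - 3)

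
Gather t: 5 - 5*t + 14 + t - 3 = 16 - 4*t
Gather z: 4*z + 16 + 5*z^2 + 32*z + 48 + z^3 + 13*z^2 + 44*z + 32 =z^3 + 18*z^2 + 80*z + 96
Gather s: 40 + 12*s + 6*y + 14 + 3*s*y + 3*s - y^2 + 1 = s*(3*y + 15) - y^2 + 6*y + 55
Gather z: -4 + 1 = -3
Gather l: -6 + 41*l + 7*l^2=7*l^2 + 41*l - 6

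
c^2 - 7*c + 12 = (c - 4)*(c - 3)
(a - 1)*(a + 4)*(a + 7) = a^3 + 10*a^2 + 17*a - 28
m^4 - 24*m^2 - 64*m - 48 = (m - 6)*(m + 2)^3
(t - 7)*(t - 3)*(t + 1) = t^3 - 9*t^2 + 11*t + 21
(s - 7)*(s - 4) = s^2 - 11*s + 28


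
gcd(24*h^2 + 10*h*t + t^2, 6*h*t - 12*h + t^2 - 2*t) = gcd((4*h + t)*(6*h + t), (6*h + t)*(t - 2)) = 6*h + t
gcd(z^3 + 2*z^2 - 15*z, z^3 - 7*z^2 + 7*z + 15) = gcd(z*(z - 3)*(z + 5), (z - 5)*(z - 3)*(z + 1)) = z - 3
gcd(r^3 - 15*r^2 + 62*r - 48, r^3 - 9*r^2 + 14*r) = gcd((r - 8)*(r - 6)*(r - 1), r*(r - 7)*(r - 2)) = 1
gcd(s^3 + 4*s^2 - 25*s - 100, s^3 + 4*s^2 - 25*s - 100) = s^3 + 4*s^2 - 25*s - 100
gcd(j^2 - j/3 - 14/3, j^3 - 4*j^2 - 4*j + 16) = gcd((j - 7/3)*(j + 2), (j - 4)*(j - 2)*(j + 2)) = j + 2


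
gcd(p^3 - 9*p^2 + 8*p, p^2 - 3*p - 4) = 1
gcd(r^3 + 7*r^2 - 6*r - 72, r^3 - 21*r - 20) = r + 4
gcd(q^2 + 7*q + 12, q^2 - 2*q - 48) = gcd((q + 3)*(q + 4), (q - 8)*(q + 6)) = 1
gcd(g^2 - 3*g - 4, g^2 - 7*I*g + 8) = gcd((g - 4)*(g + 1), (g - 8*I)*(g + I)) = 1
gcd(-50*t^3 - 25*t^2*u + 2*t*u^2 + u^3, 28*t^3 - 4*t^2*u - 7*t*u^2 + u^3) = 2*t + u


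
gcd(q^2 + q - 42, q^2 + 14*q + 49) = q + 7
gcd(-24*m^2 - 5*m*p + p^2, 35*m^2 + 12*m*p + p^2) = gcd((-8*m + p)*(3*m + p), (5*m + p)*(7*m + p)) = 1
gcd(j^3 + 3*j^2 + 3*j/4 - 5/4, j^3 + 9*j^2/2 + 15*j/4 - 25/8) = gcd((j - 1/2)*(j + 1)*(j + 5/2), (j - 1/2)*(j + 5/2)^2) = j^2 + 2*j - 5/4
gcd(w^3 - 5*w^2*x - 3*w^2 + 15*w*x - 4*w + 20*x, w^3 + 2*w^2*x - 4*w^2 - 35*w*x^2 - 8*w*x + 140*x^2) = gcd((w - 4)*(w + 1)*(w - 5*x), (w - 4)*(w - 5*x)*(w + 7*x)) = -w^2 + 5*w*x + 4*w - 20*x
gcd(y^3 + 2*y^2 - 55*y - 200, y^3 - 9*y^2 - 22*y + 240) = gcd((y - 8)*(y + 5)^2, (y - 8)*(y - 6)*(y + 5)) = y^2 - 3*y - 40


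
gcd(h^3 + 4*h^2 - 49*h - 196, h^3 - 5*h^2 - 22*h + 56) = h^2 - 3*h - 28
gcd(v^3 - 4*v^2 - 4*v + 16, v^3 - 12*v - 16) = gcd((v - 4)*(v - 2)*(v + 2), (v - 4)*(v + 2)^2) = v^2 - 2*v - 8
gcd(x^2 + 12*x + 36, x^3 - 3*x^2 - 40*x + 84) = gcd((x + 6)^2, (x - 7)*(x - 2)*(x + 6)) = x + 6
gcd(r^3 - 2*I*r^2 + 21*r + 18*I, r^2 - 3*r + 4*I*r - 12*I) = 1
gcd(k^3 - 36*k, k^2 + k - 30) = k + 6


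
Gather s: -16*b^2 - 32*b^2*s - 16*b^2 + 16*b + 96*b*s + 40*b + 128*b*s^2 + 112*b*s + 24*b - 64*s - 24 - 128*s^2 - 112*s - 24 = -32*b^2 + 80*b + s^2*(128*b - 128) + s*(-32*b^2 + 208*b - 176) - 48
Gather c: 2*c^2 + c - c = 2*c^2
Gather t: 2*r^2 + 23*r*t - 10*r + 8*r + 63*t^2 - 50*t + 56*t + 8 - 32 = 2*r^2 - 2*r + 63*t^2 + t*(23*r + 6) - 24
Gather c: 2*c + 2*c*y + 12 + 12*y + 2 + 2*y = c*(2*y + 2) + 14*y + 14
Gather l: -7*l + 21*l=14*l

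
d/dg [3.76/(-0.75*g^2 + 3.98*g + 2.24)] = (5.64*g - 14.9648)/(-0.75*g^2 + 3.98*g + 2.24)^2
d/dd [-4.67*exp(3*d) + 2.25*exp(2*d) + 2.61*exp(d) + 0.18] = (-14.01*exp(2*d) + 4.5*exp(d) + 2.61)*exp(d)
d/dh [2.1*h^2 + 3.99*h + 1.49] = 4.2*h + 3.99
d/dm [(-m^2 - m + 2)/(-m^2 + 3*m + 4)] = 2*(-2*m^2 - 2*m - 5)/(m^4 - 6*m^3 + m^2 + 24*m + 16)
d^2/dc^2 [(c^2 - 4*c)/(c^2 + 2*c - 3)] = 6*(-2*c^3 + 3*c^2 - 12*c - 5)/(c^6 + 6*c^5 + 3*c^4 - 28*c^3 - 9*c^2 + 54*c - 27)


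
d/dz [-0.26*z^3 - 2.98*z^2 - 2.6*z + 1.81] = -0.78*z^2 - 5.96*z - 2.6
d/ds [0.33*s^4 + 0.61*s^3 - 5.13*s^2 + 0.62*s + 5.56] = 1.32*s^3 + 1.83*s^2 - 10.26*s + 0.62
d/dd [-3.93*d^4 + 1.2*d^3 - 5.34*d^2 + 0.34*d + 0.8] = -15.72*d^3 + 3.6*d^2 - 10.68*d + 0.34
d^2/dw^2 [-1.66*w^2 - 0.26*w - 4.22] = -3.32000000000000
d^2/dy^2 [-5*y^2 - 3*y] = -10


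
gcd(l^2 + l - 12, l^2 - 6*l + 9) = l - 3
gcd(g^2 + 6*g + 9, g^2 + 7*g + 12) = g + 3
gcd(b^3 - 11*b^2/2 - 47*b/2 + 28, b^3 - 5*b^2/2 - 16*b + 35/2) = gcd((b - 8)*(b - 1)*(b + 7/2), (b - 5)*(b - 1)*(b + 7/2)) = b^2 + 5*b/2 - 7/2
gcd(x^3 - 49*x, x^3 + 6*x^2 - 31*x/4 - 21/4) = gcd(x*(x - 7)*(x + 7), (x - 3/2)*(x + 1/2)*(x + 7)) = x + 7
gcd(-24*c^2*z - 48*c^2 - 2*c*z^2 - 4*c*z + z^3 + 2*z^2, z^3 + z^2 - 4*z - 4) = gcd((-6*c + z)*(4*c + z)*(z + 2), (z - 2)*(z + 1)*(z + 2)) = z + 2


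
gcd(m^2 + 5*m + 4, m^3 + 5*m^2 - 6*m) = 1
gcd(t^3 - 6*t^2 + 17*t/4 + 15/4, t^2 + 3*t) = 1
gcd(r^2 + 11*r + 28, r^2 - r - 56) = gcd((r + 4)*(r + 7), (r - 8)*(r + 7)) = r + 7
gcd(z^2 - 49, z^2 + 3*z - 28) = z + 7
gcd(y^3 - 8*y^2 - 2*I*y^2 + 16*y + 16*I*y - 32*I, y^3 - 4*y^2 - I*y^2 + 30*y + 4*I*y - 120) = y - 4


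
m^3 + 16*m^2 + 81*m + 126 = (m + 3)*(m + 6)*(m + 7)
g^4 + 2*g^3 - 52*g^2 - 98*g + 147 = (g - 7)*(g - 1)*(g + 3)*(g + 7)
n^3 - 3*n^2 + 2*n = n*(n - 2)*(n - 1)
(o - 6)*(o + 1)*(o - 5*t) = o^3 - 5*o^2*t - 5*o^2 + 25*o*t - 6*o + 30*t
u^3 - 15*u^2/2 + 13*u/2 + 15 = (u - 6)*(u - 5/2)*(u + 1)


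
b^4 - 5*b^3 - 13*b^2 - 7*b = b*(b - 7)*(b + 1)^2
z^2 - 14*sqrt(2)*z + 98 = (z - 7*sqrt(2))^2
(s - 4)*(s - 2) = s^2 - 6*s + 8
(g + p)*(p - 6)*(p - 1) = g*p^2 - 7*g*p + 6*g + p^3 - 7*p^2 + 6*p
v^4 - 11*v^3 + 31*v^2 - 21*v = v*(v - 7)*(v - 3)*(v - 1)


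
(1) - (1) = 0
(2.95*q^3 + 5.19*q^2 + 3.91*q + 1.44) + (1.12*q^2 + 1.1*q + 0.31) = 2.95*q^3 + 6.31*q^2 + 5.01*q + 1.75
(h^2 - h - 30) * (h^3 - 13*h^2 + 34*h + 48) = h^5 - 14*h^4 + 17*h^3 + 404*h^2 - 1068*h - 1440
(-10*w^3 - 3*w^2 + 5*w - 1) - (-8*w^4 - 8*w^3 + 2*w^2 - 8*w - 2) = 8*w^4 - 2*w^3 - 5*w^2 + 13*w + 1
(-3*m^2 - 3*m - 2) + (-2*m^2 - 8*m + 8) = -5*m^2 - 11*m + 6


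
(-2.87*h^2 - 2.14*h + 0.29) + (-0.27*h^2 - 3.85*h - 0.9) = -3.14*h^2 - 5.99*h - 0.61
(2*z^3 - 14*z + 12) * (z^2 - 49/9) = 2*z^5 - 224*z^3/9 + 12*z^2 + 686*z/9 - 196/3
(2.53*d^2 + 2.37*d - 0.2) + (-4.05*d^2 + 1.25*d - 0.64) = -1.52*d^2 + 3.62*d - 0.84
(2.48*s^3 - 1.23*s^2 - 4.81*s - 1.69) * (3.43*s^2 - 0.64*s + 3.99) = 8.5064*s^5 - 5.8061*s^4 - 5.8159*s^3 - 7.626*s^2 - 18.1103*s - 6.7431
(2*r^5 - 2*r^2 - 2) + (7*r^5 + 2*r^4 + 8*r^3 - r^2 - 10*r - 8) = 9*r^5 + 2*r^4 + 8*r^3 - 3*r^2 - 10*r - 10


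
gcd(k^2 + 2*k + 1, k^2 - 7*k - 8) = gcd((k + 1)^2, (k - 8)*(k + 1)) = k + 1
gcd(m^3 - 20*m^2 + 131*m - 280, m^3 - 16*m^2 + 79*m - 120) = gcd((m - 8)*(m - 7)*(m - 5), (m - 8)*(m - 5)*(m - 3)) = m^2 - 13*m + 40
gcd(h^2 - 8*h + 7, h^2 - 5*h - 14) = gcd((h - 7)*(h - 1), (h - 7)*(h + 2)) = h - 7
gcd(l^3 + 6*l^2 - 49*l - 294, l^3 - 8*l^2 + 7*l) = l - 7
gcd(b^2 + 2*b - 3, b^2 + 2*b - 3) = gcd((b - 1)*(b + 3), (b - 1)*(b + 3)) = b^2 + 2*b - 3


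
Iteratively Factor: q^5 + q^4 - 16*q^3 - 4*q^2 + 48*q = (q - 2)*(q^4 + 3*q^3 - 10*q^2 - 24*q) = q*(q - 2)*(q^3 + 3*q^2 - 10*q - 24) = q*(q - 2)*(q + 4)*(q^2 - q - 6) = q*(q - 3)*(q - 2)*(q + 4)*(q + 2)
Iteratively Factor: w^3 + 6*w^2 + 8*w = (w + 2)*(w^2 + 4*w) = (w + 2)*(w + 4)*(w)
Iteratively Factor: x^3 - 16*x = (x)*(x^2 - 16) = x*(x + 4)*(x - 4)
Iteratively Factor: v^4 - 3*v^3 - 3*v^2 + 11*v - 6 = (v - 3)*(v^3 - 3*v + 2) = (v - 3)*(v - 1)*(v^2 + v - 2) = (v - 3)*(v - 1)^2*(v + 2)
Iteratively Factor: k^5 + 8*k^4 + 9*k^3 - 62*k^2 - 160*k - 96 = (k + 2)*(k^4 + 6*k^3 - 3*k^2 - 56*k - 48) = (k + 2)*(k + 4)*(k^3 + 2*k^2 - 11*k - 12) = (k + 1)*(k + 2)*(k + 4)*(k^2 + k - 12) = (k - 3)*(k + 1)*(k + 2)*(k + 4)*(k + 4)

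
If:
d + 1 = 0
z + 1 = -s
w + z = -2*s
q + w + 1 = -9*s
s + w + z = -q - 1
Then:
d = -1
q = -10/9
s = -1/9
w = 10/9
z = -8/9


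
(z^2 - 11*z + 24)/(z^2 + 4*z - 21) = (z - 8)/(z + 7)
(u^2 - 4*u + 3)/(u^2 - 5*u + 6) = (u - 1)/(u - 2)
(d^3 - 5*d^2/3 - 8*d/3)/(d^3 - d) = (d - 8/3)/(d - 1)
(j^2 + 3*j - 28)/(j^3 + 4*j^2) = (j^2 + 3*j - 28)/(j^2*(j + 4))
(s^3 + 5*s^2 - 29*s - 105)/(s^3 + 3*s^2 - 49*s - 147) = (s - 5)/(s - 7)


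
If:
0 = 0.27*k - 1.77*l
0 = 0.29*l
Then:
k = 0.00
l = 0.00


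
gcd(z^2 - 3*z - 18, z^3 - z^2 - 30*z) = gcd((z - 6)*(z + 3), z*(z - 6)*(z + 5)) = z - 6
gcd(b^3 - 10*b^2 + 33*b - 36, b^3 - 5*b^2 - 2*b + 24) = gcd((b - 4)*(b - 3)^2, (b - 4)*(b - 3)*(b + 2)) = b^2 - 7*b + 12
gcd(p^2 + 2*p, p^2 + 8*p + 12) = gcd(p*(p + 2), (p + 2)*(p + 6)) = p + 2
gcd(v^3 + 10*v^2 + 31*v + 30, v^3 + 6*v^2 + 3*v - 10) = v^2 + 7*v + 10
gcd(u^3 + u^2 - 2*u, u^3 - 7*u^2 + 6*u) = u^2 - u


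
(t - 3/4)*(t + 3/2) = t^2 + 3*t/4 - 9/8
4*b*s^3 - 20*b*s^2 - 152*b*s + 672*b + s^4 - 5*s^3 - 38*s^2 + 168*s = (4*b + s)*(s - 7)*(s - 4)*(s + 6)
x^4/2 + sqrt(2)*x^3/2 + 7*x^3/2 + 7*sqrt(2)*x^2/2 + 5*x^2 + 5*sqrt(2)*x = x*(x/2 + 1)*(x + 5)*(x + sqrt(2))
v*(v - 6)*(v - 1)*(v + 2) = v^4 - 5*v^3 - 8*v^2 + 12*v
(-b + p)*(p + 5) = -b*p - 5*b + p^2 + 5*p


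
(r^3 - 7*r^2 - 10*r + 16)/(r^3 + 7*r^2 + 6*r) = (r^3 - 7*r^2 - 10*r + 16)/(r*(r^2 + 7*r + 6))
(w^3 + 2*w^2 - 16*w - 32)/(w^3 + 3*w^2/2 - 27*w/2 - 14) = 2*(w^2 - 2*w - 8)/(2*w^2 - 5*w - 7)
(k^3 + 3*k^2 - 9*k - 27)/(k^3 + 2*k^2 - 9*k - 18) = (k + 3)/(k + 2)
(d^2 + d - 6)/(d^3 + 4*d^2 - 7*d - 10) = (d + 3)/(d^2 + 6*d + 5)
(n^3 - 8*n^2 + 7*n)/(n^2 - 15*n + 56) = n*(n - 1)/(n - 8)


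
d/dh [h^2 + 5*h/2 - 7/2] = 2*h + 5/2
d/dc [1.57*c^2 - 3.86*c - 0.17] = 3.14*c - 3.86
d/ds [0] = 0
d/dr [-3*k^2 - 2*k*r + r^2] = -2*k + 2*r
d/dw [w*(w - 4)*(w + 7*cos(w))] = -w*(w - 4)*(7*sin(w) - 1) + w*(w + 7*cos(w)) + (w - 4)*(w + 7*cos(w))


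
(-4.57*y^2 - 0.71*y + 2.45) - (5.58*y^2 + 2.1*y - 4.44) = -10.15*y^2 - 2.81*y + 6.89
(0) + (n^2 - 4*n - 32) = n^2 - 4*n - 32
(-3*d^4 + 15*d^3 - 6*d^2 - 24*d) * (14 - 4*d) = 12*d^5 - 102*d^4 + 234*d^3 + 12*d^2 - 336*d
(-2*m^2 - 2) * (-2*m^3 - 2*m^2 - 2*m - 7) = 4*m^5 + 4*m^4 + 8*m^3 + 18*m^2 + 4*m + 14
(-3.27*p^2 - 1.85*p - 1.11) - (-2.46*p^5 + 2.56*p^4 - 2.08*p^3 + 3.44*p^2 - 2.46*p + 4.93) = 2.46*p^5 - 2.56*p^4 + 2.08*p^3 - 6.71*p^2 + 0.61*p - 6.04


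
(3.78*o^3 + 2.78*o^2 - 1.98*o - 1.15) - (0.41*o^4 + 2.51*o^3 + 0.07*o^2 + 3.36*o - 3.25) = -0.41*o^4 + 1.27*o^3 + 2.71*o^2 - 5.34*o + 2.1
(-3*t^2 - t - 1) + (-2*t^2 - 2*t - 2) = -5*t^2 - 3*t - 3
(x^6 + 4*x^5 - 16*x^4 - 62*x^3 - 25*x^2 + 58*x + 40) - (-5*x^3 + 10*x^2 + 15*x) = x^6 + 4*x^5 - 16*x^4 - 57*x^3 - 35*x^2 + 43*x + 40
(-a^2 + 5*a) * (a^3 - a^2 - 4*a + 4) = -a^5 + 6*a^4 - a^3 - 24*a^2 + 20*a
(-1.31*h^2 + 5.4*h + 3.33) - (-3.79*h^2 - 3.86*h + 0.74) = 2.48*h^2 + 9.26*h + 2.59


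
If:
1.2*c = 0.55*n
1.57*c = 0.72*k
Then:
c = 0.458333333333333*n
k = 0.999421296296296*n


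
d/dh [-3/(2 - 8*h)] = -6/(4*h - 1)^2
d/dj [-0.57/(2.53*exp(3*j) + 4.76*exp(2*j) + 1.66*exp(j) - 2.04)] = (4.3263*exp(2*j) + 5.4264*exp(j) + 0.9462)*exp(j)/(2.53*exp(3*j) + 4.76*exp(2*j) + 1.66*exp(j) - 2.04)^2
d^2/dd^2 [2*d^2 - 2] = 4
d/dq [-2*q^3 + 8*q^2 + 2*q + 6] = -6*q^2 + 16*q + 2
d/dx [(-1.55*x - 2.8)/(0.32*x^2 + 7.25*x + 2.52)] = (0.496*x^2 + 1.792*x + 16.394)/(0.1024*x^4 + 4.64*x^3 + 54.1753*x^2 + 36.54*x + 6.3504)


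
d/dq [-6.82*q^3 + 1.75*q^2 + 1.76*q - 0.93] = -20.46*q^2 + 3.5*q + 1.76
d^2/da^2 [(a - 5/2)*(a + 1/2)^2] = 6*a - 3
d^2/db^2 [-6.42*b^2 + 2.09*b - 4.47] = -12.8400000000000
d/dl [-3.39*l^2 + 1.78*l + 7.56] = 1.78 - 6.78*l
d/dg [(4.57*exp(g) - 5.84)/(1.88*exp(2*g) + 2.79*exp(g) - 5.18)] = (-8.5916*exp(2*g) + 21.9584*exp(g) - 7.379)*exp(g)/(3.5344*exp(4*g) + 10.4904*exp(3*g) - 11.6927*exp(2*g) - 28.9044*exp(g) + 26.8324)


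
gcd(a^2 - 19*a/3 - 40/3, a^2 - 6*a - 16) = a - 8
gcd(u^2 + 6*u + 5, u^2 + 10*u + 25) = u + 5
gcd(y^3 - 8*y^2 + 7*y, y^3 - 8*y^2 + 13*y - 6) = y - 1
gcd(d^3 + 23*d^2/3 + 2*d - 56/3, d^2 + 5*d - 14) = d + 7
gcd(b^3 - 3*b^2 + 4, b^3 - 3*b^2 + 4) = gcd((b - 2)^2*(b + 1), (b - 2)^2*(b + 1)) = b^3 - 3*b^2 + 4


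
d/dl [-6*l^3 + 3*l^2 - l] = -18*l^2 + 6*l - 1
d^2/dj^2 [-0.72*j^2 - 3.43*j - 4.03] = -1.44000000000000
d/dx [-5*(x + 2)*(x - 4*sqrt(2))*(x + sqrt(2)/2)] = -15*x^2 - 20*x + 35*sqrt(2)*x + 20 + 35*sqrt(2)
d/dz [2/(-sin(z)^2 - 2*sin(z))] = 4*(sin(z) + 1)*cos(z)/((sin(z) + 2)^2*sin(z)^2)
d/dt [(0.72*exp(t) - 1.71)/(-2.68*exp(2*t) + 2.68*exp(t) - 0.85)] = (1.9296*exp(2*t) - 9.1656*exp(t) + 3.9708)*exp(t)/(7.1824*exp(4*t) - 14.3648*exp(3*t) + 11.7384*exp(2*t) - 4.556*exp(t) + 0.7225)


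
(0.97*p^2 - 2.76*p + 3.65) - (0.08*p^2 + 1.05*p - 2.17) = 0.89*p^2 - 3.81*p + 5.82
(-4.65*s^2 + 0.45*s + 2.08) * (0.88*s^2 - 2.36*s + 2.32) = -4.092*s^4 + 11.37*s^3 - 10.0196*s^2 - 3.8648*s + 4.8256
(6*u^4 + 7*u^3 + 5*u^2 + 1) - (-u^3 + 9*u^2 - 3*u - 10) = 6*u^4 + 8*u^3 - 4*u^2 + 3*u + 11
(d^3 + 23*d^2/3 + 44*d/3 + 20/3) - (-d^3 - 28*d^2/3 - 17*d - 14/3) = 2*d^3 + 17*d^2 + 95*d/3 + 34/3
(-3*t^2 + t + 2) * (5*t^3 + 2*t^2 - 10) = -15*t^5 - t^4 + 12*t^3 + 34*t^2 - 10*t - 20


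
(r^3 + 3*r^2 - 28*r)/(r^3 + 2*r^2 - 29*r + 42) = r*(r - 4)/(r^2 - 5*r + 6)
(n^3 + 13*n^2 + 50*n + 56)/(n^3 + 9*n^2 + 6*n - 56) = (n + 2)/(n - 2)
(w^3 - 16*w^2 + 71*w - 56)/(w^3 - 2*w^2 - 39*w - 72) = (w^2 - 8*w + 7)/(w^2 + 6*w + 9)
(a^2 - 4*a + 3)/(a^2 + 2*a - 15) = (a - 1)/(a + 5)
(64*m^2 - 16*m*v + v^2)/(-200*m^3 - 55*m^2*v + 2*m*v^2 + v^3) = (-8*m + v)/(25*m^2 + 10*m*v + v^2)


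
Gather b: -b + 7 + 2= 9 - b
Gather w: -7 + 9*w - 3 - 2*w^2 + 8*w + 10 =-2*w^2 + 17*w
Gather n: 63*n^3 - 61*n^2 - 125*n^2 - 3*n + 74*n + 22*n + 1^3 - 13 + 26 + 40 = 63*n^3 - 186*n^2 + 93*n + 54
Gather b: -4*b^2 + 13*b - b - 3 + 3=-4*b^2 + 12*b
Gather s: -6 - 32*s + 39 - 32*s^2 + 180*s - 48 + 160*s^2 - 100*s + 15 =128*s^2 + 48*s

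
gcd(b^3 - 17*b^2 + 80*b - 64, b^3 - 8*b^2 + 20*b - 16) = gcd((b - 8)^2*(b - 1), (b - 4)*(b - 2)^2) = 1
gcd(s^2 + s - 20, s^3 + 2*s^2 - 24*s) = s - 4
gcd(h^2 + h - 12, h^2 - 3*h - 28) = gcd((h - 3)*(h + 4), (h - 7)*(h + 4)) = h + 4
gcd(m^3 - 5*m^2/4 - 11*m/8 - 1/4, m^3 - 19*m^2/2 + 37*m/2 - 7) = m - 2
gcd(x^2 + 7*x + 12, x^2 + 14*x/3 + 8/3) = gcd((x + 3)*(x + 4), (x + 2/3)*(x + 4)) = x + 4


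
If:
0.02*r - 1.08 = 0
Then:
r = 54.00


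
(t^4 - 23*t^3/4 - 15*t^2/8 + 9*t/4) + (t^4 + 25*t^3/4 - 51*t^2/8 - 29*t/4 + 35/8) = 2*t^4 + t^3/2 - 33*t^2/4 - 5*t + 35/8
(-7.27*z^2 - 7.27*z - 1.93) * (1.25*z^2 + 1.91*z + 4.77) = -9.0875*z^4 - 22.9732*z^3 - 50.9761*z^2 - 38.3642*z - 9.2061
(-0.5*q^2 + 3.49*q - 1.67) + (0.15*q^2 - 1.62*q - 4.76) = -0.35*q^2 + 1.87*q - 6.43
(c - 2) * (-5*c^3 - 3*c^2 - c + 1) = -5*c^4 + 7*c^3 + 5*c^2 + 3*c - 2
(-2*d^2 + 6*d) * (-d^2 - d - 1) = 2*d^4 - 4*d^3 - 4*d^2 - 6*d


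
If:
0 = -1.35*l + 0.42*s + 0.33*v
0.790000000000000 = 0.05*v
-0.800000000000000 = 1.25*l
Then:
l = -0.64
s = -14.47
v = 15.80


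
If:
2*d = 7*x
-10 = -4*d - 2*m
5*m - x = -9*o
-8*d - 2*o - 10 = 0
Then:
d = -35/81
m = 475/81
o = -265/81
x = -10/81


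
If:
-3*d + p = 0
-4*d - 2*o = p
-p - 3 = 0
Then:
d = -1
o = 7/2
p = -3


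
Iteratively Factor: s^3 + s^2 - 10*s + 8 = (s - 1)*(s^2 + 2*s - 8) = (s - 2)*(s - 1)*(s + 4)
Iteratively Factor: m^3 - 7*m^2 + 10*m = (m - 5)*(m^2 - 2*m) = m*(m - 5)*(m - 2)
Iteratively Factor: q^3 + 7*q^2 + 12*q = (q)*(q^2 + 7*q + 12) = q*(q + 4)*(q + 3)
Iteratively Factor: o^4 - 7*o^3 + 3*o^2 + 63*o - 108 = (o - 3)*(o^3 - 4*o^2 - 9*o + 36) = (o - 4)*(o - 3)*(o^2 - 9) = (o - 4)*(o - 3)*(o + 3)*(o - 3)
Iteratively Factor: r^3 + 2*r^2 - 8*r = (r)*(r^2 + 2*r - 8) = r*(r + 4)*(r - 2)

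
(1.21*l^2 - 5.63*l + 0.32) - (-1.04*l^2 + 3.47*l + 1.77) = 2.25*l^2 - 9.1*l - 1.45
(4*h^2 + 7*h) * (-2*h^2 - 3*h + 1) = -8*h^4 - 26*h^3 - 17*h^2 + 7*h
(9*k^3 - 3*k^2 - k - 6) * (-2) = -18*k^3 + 6*k^2 + 2*k + 12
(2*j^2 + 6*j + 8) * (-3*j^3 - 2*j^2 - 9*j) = -6*j^5 - 22*j^4 - 54*j^3 - 70*j^2 - 72*j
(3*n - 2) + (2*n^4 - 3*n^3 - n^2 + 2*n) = 2*n^4 - 3*n^3 - n^2 + 5*n - 2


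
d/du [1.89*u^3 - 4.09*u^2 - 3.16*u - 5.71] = 5.67*u^2 - 8.18*u - 3.16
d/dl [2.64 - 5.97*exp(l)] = -5.97*exp(l)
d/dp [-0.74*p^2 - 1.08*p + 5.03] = -1.48*p - 1.08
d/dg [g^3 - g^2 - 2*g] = 3*g^2 - 2*g - 2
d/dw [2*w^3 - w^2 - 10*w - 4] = 6*w^2 - 2*w - 10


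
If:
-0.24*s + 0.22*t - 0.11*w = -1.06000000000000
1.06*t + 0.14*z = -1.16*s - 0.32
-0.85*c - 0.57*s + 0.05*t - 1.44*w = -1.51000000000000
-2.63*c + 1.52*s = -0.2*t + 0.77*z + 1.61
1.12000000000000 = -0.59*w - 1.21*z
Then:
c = 0.68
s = 2.18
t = -2.59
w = -0.31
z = -0.78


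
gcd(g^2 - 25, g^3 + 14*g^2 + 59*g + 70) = g + 5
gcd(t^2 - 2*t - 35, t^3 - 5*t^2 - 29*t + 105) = t^2 - 2*t - 35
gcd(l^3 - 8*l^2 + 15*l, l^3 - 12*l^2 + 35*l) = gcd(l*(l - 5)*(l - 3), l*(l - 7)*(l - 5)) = l^2 - 5*l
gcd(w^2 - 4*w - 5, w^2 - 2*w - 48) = 1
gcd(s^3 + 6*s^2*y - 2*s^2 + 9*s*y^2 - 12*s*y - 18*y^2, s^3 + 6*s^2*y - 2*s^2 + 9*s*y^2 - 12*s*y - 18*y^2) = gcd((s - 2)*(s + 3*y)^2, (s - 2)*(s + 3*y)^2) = s^3 + 6*s^2*y - 2*s^2 + 9*s*y^2 - 12*s*y - 18*y^2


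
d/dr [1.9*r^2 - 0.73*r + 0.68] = 3.8*r - 0.73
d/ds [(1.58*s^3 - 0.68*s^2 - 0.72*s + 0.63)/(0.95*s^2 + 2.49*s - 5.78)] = (1.501*s^4 + 7.8684*s^3 - 28.4064*s^2 + 6.6638*s + 2.5929)/(0.9025*s^4 + 4.731*s^3 - 4.7819*s^2 - 28.7844*s + 33.4084)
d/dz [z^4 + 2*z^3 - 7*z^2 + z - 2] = 4*z^3 + 6*z^2 - 14*z + 1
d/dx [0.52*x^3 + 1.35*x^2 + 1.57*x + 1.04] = 1.56*x^2 + 2.7*x + 1.57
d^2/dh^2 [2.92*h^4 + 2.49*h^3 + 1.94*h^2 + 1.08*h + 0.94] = 35.04*h^2 + 14.94*h + 3.88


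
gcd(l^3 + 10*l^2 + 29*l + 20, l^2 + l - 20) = l + 5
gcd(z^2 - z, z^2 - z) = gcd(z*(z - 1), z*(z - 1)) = z^2 - z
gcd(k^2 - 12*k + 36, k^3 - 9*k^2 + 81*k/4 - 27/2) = k - 6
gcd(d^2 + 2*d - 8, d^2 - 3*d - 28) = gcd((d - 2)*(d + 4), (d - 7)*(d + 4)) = d + 4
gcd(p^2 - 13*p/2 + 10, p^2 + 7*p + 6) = 1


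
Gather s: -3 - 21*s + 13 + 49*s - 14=28*s - 4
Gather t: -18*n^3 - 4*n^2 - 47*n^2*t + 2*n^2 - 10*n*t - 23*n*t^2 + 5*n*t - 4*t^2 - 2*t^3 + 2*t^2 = -18*n^3 - 2*n^2 - 2*t^3 + t^2*(-23*n - 2) + t*(-47*n^2 - 5*n)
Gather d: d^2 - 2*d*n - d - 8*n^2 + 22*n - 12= d^2 + d*(-2*n - 1) - 8*n^2 + 22*n - 12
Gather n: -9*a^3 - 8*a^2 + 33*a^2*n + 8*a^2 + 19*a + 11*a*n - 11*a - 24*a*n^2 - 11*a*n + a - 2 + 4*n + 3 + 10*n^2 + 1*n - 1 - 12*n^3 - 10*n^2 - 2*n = -9*a^3 - 24*a*n^2 + 9*a - 12*n^3 + n*(33*a^2 + 3)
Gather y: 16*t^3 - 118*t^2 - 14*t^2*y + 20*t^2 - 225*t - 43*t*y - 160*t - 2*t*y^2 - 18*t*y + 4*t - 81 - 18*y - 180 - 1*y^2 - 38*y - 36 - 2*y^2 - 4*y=16*t^3 - 98*t^2 - 381*t + y^2*(-2*t - 3) + y*(-14*t^2 - 61*t - 60) - 297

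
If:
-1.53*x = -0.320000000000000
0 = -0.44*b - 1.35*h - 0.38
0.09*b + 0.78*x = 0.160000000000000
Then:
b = -0.03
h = -0.27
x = 0.21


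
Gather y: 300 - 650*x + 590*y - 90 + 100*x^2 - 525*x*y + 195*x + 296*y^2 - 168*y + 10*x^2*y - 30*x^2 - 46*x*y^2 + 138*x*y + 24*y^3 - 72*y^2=70*x^2 - 455*x + 24*y^3 + y^2*(224 - 46*x) + y*(10*x^2 - 387*x + 422) + 210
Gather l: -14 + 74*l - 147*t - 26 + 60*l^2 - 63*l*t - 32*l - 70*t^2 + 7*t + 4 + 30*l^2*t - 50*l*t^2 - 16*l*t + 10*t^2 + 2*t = l^2*(30*t + 60) + l*(-50*t^2 - 79*t + 42) - 60*t^2 - 138*t - 36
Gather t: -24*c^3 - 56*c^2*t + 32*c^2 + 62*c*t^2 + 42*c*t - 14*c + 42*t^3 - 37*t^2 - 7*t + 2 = -24*c^3 + 32*c^2 - 14*c + 42*t^3 + t^2*(62*c - 37) + t*(-56*c^2 + 42*c - 7) + 2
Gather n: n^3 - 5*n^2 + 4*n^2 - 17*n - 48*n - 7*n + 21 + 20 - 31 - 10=n^3 - n^2 - 72*n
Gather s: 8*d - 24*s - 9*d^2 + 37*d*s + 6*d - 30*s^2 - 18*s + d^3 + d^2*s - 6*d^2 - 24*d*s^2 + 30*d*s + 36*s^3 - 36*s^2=d^3 - 15*d^2 + 14*d + 36*s^3 + s^2*(-24*d - 66) + s*(d^2 + 67*d - 42)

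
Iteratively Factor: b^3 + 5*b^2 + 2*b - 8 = (b + 2)*(b^2 + 3*b - 4) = (b - 1)*(b + 2)*(b + 4)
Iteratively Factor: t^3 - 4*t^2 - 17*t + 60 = (t - 3)*(t^2 - t - 20) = (t - 3)*(t + 4)*(t - 5)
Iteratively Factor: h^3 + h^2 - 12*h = (h - 3)*(h^2 + 4*h) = (h - 3)*(h + 4)*(h)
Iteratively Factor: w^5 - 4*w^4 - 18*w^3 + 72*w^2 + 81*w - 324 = (w + 3)*(w^4 - 7*w^3 + 3*w^2 + 63*w - 108) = (w - 3)*(w + 3)*(w^3 - 4*w^2 - 9*w + 36) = (w - 3)*(w + 3)^2*(w^2 - 7*w + 12) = (w - 4)*(w - 3)*(w + 3)^2*(w - 3)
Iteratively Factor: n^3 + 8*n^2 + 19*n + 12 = (n + 3)*(n^2 + 5*n + 4) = (n + 3)*(n + 4)*(n + 1)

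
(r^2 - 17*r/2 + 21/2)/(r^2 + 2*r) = (2*r^2 - 17*r + 21)/(2*r*(r + 2))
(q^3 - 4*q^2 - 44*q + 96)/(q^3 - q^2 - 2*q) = (q^2 - 2*q - 48)/(q*(q + 1))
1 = 1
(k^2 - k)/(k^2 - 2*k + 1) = k/(k - 1)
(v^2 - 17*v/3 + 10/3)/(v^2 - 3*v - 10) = (v - 2/3)/(v + 2)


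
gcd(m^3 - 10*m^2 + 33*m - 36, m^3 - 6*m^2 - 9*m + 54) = m - 3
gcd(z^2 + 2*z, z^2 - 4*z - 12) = z + 2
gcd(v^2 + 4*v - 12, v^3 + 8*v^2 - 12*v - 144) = v + 6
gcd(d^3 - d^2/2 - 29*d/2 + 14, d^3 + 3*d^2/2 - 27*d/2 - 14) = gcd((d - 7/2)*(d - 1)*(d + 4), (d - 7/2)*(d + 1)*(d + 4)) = d^2 + d/2 - 14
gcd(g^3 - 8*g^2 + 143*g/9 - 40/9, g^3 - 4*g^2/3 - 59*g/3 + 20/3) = g^2 - 16*g/3 + 5/3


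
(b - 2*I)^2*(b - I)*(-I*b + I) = -I*b^4 - 5*b^3 + I*b^3 + 5*b^2 + 8*I*b^2 + 4*b - 8*I*b - 4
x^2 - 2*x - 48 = (x - 8)*(x + 6)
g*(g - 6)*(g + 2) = g^3 - 4*g^2 - 12*g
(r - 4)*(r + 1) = r^2 - 3*r - 4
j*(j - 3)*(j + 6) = j^3 + 3*j^2 - 18*j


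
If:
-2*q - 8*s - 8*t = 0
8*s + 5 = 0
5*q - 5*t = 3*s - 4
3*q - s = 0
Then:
No Solution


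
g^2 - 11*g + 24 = (g - 8)*(g - 3)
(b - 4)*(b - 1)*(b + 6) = b^3 + b^2 - 26*b + 24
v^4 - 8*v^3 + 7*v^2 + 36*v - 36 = (v - 6)*(v - 3)*(v - 1)*(v + 2)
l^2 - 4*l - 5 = (l - 5)*(l + 1)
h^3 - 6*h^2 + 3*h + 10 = (h - 5)*(h - 2)*(h + 1)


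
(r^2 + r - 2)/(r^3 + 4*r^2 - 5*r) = (r + 2)/(r*(r + 5))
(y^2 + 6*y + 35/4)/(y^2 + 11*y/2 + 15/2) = (y + 7/2)/(y + 3)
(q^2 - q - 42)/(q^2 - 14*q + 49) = (q + 6)/(q - 7)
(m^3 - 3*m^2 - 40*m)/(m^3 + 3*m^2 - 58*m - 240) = m/(m + 6)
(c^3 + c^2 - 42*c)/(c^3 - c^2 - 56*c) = (c - 6)/(c - 8)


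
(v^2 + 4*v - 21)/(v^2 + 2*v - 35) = (v - 3)/(v - 5)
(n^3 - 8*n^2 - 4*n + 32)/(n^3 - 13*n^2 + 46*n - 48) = (n + 2)/(n - 3)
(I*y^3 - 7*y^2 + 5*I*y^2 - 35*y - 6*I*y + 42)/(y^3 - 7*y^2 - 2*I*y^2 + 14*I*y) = (I*y^3 + y^2*(-7 + 5*I) - y*(35 + 6*I) + 42)/(y*(y^2 - y*(7 + 2*I) + 14*I))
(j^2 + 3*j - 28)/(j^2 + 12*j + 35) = (j - 4)/(j + 5)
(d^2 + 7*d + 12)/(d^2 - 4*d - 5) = (d^2 + 7*d + 12)/(d^2 - 4*d - 5)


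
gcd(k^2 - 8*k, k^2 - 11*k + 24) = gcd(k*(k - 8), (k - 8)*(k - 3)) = k - 8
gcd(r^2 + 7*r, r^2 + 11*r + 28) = r + 7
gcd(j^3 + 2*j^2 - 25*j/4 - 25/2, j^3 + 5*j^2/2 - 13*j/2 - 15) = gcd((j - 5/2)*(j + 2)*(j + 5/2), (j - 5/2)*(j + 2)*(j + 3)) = j^2 - j/2 - 5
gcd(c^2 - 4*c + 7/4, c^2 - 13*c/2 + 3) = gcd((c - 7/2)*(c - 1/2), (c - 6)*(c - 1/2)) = c - 1/2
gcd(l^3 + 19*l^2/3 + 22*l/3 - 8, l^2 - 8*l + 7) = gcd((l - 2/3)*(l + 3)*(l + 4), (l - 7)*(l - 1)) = 1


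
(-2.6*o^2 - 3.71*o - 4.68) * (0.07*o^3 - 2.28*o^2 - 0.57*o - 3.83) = -0.182*o^5 + 5.6683*o^4 + 9.6132*o^3 + 22.7431*o^2 + 16.8769*o + 17.9244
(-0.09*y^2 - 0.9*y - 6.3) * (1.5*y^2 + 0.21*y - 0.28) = -0.135*y^4 - 1.3689*y^3 - 9.6138*y^2 - 1.071*y + 1.764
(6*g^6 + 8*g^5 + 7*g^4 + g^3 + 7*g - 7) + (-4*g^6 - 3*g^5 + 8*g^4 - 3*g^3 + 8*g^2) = 2*g^6 + 5*g^5 + 15*g^4 - 2*g^3 + 8*g^2 + 7*g - 7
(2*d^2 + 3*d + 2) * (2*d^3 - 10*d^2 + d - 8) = 4*d^5 - 14*d^4 - 24*d^3 - 33*d^2 - 22*d - 16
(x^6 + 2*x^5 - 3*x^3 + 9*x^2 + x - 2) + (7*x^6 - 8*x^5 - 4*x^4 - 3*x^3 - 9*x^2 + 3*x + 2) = 8*x^6 - 6*x^5 - 4*x^4 - 6*x^3 + 4*x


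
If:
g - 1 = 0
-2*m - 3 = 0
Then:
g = 1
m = -3/2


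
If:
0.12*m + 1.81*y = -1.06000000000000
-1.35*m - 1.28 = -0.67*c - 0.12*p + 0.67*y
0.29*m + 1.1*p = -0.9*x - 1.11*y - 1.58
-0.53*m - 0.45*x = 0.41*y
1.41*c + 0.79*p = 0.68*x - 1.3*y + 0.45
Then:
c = 1.74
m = 0.10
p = -1.21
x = 0.42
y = -0.59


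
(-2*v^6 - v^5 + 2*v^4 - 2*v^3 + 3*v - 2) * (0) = 0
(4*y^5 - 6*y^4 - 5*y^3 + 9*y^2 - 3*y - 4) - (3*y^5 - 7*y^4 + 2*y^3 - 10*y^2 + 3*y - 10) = y^5 + y^4 - 7*y^3 + 19*y^2 - 6*y + 6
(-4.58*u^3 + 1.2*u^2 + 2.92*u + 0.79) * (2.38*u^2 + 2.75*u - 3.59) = -10.9004*u^5 - 9.739*u^4 + 26.6918*u^3 + 5.6022*u^2 - 8.3103*u - 2.8361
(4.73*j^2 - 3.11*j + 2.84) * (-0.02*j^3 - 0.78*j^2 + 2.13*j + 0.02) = -0.0946*j^5 - 3.6272*j^4 + 12.4439*j^3 - 8.7449*j^2 + 5.987*j + 0.0568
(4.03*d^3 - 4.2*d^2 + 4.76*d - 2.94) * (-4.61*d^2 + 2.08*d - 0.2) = -18.5783*d^5 + 27.7444*d^4 - 31.4856*d^3 + 24.2942*d^2 - 7.0672*d + 0.588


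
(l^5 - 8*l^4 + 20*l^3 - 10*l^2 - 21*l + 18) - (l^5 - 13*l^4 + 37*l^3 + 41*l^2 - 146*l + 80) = 5*l^4 - 17*l^3 - 51*l^2 + 125*l - 62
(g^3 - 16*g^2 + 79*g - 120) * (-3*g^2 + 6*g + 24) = -3*g^5 + 54*g^4 - 309*g^3 + 450*g^2 + 1176*g - 2880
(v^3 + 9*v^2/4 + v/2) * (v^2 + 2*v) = v^5 + 17*v^4/4 + 5*v^3 + v^2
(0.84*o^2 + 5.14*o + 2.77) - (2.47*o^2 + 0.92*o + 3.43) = -1.63*o^2 + 4.22*o - 0.66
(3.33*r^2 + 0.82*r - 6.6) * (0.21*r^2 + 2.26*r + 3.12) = 0.6993*r^4 + 7.698*r^3 + 10.8568*r^2 - 12.3576*r - 20.592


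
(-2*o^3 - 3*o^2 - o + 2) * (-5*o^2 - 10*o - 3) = 10*o^5 + 35*o^4 + 41*o^3 + 9*o^2 - 17*o - 6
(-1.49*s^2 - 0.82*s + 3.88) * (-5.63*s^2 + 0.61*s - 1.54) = 8.3887*s^4 + 3.7077*s^3 - 20.05*s^2 + 3.6296*s - 5.9752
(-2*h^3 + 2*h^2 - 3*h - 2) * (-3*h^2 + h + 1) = 6*h^5 - 8*h^4 + 9*h^3 + 5*h^2 - 5*h - 2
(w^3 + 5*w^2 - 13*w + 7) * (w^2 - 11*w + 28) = w^5 - 6*w^4 - 40*w^3 + 290*w^2 - 441*w + 196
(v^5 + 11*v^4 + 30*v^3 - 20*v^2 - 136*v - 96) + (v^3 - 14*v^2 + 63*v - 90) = v^5 + 11*v^4 + 31*v^3 - 34*v^2 - 73*v - 186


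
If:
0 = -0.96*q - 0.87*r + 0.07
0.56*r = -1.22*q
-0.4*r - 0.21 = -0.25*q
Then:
No Solution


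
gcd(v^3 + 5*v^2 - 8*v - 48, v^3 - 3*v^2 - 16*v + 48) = v^2 + v - 12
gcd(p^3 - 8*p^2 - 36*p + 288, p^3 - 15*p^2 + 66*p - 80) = p - 8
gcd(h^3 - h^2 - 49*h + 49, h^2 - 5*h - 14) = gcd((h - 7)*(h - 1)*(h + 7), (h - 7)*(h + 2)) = h - 7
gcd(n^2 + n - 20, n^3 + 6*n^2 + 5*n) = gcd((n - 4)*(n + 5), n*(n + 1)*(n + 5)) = n + 5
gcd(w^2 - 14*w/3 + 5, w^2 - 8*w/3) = 1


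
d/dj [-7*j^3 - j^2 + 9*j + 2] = -21*j^2 - 2*j + 9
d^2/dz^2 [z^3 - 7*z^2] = 6*z - 14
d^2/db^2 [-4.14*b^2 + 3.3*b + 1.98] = -8.28000000000000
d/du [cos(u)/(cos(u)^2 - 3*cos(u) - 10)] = (cos(u)^2 + 10)*sin(u)/((cos(u) - 5)^2*(cos(u) + 2)^2)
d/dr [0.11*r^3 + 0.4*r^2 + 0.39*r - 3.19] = 0.33*r^2 + 0.8*r + 0.39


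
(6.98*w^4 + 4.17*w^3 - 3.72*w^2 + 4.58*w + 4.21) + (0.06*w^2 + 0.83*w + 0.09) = 6.98*w^4 + 4.17*w^3 - 3.66*w^2 + 5.41*w + 4.3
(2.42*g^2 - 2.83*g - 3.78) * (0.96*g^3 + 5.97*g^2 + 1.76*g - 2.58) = 2.3232*g^5 + 11.7306*g^4 - 16.2647*g^3 - 33.791*g^2 + 0.6486*g + 9.7524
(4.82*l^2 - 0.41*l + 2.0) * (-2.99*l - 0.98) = -14.4118*l^3 - 3.4977*l^2 - 5.5782*l - 1.96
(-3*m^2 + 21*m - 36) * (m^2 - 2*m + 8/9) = -3*m^4 + 27*m^3 - 242*m^2/3 + 272*m/3 - 32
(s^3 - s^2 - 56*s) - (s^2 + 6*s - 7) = s^3 - 2*s^2 - 62*s + 7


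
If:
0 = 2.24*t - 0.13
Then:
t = 0.06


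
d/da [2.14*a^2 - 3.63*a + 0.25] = 4.28*a - 3.63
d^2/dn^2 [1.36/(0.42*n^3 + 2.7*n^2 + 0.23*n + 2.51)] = (-(3.4272*n + 7.344)*(0.42*n^3 + 2.7*n^2 + 0.23*n + 2.51) + 1.36*(1.26*n^2 + 5.4*n + 0.23)*(2.52*n^2 + 10.8*n + 0.46))/(0.42*n^3 + 2.7*n^2 + 0.23*n + 2.51)^3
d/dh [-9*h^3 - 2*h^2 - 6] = h*(-27*h - 4)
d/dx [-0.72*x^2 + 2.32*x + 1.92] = 2.32 - 1.44*x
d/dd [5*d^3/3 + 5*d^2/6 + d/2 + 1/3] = 5*d^2 + 5*d/3 + 1/2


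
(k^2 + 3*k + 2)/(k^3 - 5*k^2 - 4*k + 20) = (k + 1)/(k^2 - 7*k + 10)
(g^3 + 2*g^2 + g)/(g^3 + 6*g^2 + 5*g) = (g + 1)/(g + 5)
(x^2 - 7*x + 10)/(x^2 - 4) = (x - 5)/(x + 2)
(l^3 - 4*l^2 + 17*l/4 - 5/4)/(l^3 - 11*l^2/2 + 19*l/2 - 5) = (l - 1/2)/(l - 2)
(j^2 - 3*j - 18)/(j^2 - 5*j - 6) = (j + 3)/(j + 1)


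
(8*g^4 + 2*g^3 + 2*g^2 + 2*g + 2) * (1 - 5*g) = -40*g^5 - 2*g^4 - 8*g^3 - 8*g^2 - 8*g + 2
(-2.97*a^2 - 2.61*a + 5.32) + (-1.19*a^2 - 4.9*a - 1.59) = -4.16*a^2 - 7.51*a + 3.73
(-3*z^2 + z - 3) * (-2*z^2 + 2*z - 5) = 6*z^4 - 8*z^3 + 23*z^2 - 11*z + 15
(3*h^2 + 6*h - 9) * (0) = 0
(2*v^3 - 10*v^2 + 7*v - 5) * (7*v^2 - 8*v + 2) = 14*v^5 - 86*v^4 + 133*v^3 - 111*v^2 + 54*v - 10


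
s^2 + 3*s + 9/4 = (s + 3/2)^2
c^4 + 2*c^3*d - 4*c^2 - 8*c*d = c*(c - 2)*(c + 2)*(c + 2*d)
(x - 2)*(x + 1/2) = x^2 - 3*x/2 - 1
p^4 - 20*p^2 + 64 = (p - 4)*(p - 2)*(p + 2)*(p + 4)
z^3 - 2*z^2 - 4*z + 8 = (z - 2)^2*(z + 2)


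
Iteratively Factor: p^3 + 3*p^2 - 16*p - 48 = (p - 4)*(p^2 + 7*p + 12) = (p - 4)*(p + 3)*(p + 4)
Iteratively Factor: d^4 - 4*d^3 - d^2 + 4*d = (d)*(d^3 - 4*d^2 - d + 4) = d*(d + 1)*(d^2 - 5*d + 4) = d*(d - 1)*(d + 1)*(d - 4)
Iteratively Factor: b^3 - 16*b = (b + 4)*(b^2 - 4*b) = (b - 4)*(b + 4)*(b)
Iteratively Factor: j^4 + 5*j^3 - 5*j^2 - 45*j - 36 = (j + 1)*(j^3 + 4*j^2 - 9*j - 36) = (j - 3)*(j + 1)*(j^2 + 7*j + 12) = (j - 3)*(j + 1)*(j + 3)*(j + 4)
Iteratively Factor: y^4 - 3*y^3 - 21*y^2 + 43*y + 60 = (y + 1)*(y^3 - 4*y^2 - 17*y + 60) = (y - 5)*(y + 1)*(y^2 + y - 12) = (y - 5)*(y + 1)*(y + 4)*(y - 3)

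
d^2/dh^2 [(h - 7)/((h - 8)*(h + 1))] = 2*(h^3 - 21*h^2 + 171*h - 455)/(h^6 - 21*h^5 + 123*h^4 - 7*h^3 - 984*h^2 - 1344*h - 512)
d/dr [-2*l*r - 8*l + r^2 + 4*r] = -2*l + 2*r + 4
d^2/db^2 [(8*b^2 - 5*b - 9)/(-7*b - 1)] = 796/(343*b^3 + 147*b^2 + 21*b + 1)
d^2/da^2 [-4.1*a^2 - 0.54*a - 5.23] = -8.20000000000000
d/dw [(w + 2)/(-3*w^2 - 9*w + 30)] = (-w^2 - 3*w + (w + 2)*(2*w + 3) + 10)/(3*(w^2 + 3*w - 10)^2)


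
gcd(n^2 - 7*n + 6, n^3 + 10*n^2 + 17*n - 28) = n - 1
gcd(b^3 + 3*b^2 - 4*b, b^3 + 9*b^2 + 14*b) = b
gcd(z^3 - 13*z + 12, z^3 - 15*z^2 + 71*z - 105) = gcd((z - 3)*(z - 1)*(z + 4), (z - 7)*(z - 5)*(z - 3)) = z - 3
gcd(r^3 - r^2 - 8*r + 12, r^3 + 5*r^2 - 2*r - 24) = r^2 + r - 6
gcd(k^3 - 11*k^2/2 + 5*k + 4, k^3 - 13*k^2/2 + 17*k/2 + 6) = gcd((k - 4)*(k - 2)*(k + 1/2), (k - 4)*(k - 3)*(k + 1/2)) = k^2 - 7*k/2 - 2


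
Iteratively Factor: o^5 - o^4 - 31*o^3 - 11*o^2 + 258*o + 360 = (o + 2)*(o^4 - 3*o^3 - 25*o^2 + 39*o + 180) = (o - 5)*(o + 2)*(o^3 + 2*o^2 - 15*o - 36) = (o - 5)*(o - 4)*(o + 2)*(o^2 + 6*o + 9) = (o - 5)*(o - 4)*(o + 2)*(o + 3)*(o + 3)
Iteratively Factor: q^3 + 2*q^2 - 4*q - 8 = (q + 2)*(q^2 - 4) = (q - 2)*(q + 2)*(q + 2)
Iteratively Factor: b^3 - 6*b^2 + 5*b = (b - 1)*(b^2 - 5*b) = b*(b - 1)*(b - 5)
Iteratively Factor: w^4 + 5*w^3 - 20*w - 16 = (w - 2)*(w^3 + 7*w^2 + 14*w + 8) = (w - 2)*(w + 1)*(w^2 + 6*w + 8) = (w - 2)*(w + 1)*(w + 2)*(w + 4)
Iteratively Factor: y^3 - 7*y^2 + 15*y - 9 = (y - 3)*(y^2 - 4*y + 3) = (y - 3)^2*(y - 1)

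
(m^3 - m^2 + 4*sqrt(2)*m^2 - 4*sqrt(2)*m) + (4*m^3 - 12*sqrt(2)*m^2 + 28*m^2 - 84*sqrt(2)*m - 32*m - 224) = 5*m^3 - 8*sqrt(2)*m^2 + 27*m^2 - 88*sqrt(2)*m - 32*m - 224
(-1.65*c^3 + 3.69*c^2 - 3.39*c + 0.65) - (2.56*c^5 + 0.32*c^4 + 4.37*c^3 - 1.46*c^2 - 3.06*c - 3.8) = -2.56*c^5 - 0.32*c^4 - 6.02*c^3 + 5.15*c^2 - 0.33*c + 4.45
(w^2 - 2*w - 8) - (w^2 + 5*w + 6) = -7*w - 14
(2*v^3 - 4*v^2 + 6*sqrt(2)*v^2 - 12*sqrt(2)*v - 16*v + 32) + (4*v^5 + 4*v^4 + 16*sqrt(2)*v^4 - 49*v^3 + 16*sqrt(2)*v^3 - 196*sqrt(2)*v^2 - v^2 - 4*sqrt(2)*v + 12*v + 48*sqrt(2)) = 4*v^5 + 4*v^4 + 16*sqrt(2)*v^4 - 47*v^3 + 16*sqrt(2)*v^3 - 190*sqrt(2)*v^2 - 5*v^2 - 16*sqrt(2)*v - 4*v + 32 + 48*sqrt(2)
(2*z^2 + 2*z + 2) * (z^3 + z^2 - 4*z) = 2*z^5 + 4*z^4 - 4*z^3 - 6*z^2 - 8*z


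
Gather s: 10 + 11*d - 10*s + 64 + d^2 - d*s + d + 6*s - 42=d^2 + 12*d + s*(-d - 4) + 32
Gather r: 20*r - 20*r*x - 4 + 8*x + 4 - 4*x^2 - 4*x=r*(20 - 20*x) - 4*x^2 + 4*x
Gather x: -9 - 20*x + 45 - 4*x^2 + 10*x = -4*x^2 - 10*x + 36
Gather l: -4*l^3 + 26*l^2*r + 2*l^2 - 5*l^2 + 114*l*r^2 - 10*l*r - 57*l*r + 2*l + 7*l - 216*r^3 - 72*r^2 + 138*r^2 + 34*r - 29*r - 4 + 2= -4*l^3 + l^2*(26*r - 3) + l*(114*r^2 - 67*r + 9) - 216*r^3 + 66*r^2 + 5*r - 2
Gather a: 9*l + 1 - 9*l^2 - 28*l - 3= -9*l^2 - 19*l - 2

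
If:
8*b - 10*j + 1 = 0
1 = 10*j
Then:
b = 0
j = 1/10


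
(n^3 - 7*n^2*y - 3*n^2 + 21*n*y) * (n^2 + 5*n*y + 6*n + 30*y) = n^5 - 2*n^4*y + 3*n^4 - 35*n^3*y^2 - 6*n^3*y - 18*n^3 - 105*n^2*y^2 + 36*n^2*y + 630*n*y^2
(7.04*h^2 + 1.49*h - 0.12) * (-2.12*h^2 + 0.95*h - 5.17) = -14.9248*h^4 + 3.5292*h^3 - 34.7269*h^2 - 7.8173*h + 0.6204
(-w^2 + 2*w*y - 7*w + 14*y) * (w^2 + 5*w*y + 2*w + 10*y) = -w^4 - 3*w^3*y - 9*w^3 + 10*w^2*y^2 - 27*w^2*y - 14*w^2 + 90*w*y^2 - 42*w*y + 140*y^2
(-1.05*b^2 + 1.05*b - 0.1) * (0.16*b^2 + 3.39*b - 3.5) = -0.168*b^4 - 3.3915*b^3 + 7.2185*b^2 - 4.014*b + 0.35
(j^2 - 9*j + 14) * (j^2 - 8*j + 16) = j^4 - 17*j^3 + 102*j^2 - 256*j + 224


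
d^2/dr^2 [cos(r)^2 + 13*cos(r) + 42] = -13*cos(r) - 2*cos(2*r)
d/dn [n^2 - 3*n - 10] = 2*n - 3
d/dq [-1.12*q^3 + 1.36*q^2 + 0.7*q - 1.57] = -3.36*q^2 + 2.72*q + 0.7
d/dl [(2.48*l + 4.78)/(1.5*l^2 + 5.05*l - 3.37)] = (3.72*l^2 + 12.524*l - (2.48*l + 4.78)*(3.0*l + 5.05) - 8.3576)/(1.5*l^2 + 5.05*l - 3.37)^2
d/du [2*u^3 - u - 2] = 6*u^2 - 1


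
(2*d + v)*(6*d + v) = 12*d^2 + 8*d*v + v^2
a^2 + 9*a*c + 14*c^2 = (a + 2*c)*(a + 7*c)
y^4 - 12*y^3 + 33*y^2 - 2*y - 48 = (y - 8)*(y - 3)*(y - 2)*(y + 1)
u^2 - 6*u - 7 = (u - 7)*(u + 1)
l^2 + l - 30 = (l - 5)*(l + 6)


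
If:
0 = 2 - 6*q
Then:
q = 1/3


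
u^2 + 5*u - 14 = (u - 2)*(u + 7)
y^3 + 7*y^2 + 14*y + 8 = (y + 1)*(y + 2)*(y + 4)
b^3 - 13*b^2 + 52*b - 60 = (b - 6)*(b - 5)*(b - 2)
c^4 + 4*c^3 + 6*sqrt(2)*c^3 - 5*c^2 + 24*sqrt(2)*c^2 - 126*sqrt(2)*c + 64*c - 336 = (c - 3)*(c + 7)*(c + 2*sqrt(2))*(c + 4*sqrt(2))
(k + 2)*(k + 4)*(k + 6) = k^3 + 12*k^2 + 44*k + 48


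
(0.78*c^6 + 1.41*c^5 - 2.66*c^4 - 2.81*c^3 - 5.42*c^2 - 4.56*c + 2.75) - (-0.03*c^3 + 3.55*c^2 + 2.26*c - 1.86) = 0.78*c^6 + 1.41*c^5 - 2.66*c^4 - 2.78*c^3 - 8.97*c^2 - 6.82*c + 4.61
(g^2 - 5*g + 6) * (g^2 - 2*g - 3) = g^4 - 7*g^3 + 13*g^2 + 3*g - 18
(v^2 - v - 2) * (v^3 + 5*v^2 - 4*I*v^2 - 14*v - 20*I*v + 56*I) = v^5 + 4*v^4 - 4*I*v^4 - 21*v^3 - 16*I*v^3 + 4*v^2 + 84*I*v^2 + 28*v - 16*I*v - 112*I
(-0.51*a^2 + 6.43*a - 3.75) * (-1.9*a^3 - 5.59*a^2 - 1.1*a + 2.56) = 0.969*a^5 - 9.3661*a^4 - 28.2577*a^3 + 12.5839*a^2 + 20.5858*a - 9.6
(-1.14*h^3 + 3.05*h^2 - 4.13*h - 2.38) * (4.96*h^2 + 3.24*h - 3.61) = -5.6544*h^5 + 11.4344*h^4 - 6.4874*h^3 - 36.1965*h^2 + 7.1981*h + 8.5918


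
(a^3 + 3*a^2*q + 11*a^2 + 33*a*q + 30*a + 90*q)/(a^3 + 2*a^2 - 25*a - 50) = (a^2 + 3*a*q + 6*a + 18*q)/(a^2 - 3*a - 10)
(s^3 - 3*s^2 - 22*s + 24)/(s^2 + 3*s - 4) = s - 6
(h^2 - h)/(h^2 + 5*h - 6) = h/(h + 6)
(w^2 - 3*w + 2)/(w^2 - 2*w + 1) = (w - 2)/(w - 1)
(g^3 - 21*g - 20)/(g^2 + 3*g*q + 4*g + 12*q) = (g^2 - 4*g - 5)/(g + 3*q)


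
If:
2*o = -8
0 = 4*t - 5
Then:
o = -4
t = 5/4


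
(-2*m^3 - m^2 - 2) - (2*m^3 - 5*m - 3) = -4*m^3 - m^2 + 5*m + 1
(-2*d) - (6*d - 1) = 1 - 8*d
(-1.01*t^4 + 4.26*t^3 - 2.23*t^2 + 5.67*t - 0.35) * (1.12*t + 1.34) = -1.1312*t^5 + 3.4178*t^4 + 3.2108*t^3 + 3.3622*t^2 + 7.2058*t - 0.469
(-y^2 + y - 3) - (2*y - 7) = -y^2 - y + 4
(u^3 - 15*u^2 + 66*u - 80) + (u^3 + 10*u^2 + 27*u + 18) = 2*u^3 - 5*u^2 + 93*u - 62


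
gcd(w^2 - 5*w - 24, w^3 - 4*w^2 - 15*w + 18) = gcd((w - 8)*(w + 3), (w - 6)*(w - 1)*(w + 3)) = w + 3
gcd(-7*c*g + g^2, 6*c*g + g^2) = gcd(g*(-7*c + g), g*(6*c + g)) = g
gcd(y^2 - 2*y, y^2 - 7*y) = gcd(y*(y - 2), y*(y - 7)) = y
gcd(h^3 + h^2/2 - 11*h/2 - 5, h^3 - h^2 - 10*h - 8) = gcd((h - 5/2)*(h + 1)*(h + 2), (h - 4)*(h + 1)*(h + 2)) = h^2 + 3*h + 2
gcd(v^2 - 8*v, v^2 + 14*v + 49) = 1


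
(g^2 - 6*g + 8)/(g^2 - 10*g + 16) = (g - 4)/(g - 8)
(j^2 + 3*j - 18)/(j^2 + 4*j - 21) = (j + 6)/(j + 7)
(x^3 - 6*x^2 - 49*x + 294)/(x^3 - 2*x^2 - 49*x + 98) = (x - 6)/(x - 2)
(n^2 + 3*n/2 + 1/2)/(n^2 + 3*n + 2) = (n + 1/2)/(n + 2)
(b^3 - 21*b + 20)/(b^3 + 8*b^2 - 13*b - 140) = (b - 1)/(b + 7)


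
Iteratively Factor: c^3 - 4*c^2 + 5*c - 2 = (c - 1)*(c^2 - 3*c + 2) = (c - 1)^2*(c - 2)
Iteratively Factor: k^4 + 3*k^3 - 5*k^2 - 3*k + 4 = (k - 1)*(k^3 + 4*k^2 - k - 4) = (k - 1)^2*(k^2 + 5*k + 4) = (k - 1)^2*(k + 4)*(k + 1)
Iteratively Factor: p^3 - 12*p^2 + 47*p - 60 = (p - 3)*(p^2 - 9*p + 20) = (p - 4)*(p - 3)*(p - 5)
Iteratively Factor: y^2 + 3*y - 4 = (y + 4)*(y - 1)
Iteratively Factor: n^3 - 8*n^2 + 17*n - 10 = (n - 5)*(n^2 - 3*n + 2) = (n - 5)*(n - 2)*(n - 1)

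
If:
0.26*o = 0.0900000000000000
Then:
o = 0.35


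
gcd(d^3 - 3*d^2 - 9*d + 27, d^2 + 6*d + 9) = d + 3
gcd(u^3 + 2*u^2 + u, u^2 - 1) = u + 1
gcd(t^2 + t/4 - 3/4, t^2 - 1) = t + 1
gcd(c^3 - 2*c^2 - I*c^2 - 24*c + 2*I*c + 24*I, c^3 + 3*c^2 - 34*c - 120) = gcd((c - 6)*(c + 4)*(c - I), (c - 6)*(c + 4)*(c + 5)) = c^2 - 2*c - 24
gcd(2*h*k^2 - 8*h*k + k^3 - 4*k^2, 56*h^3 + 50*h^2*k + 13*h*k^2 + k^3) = 2*h + k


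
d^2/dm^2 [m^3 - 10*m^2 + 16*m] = 6*m - 20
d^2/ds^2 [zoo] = 0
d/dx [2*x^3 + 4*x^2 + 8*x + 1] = 6*x^2 + 8*x + 8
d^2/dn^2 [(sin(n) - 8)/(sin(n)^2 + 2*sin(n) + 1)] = (37*sin(n) + cos(n)^2 - 53)/(sin(n) + 1)^3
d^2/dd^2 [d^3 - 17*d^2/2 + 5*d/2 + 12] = 6*d - 17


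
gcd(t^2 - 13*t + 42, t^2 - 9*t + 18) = t - 6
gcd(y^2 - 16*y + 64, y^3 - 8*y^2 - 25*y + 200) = y - 8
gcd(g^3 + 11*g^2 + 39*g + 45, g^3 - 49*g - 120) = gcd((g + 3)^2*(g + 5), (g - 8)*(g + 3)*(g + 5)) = g^2 + 8*g + 15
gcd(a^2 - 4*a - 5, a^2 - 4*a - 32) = 1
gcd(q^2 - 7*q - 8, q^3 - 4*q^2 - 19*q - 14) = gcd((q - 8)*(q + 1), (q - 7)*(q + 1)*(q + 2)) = q + 1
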